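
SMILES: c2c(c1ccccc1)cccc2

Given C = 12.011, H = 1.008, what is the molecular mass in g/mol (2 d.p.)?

Molecular formula: C12H10.
M = 12×12.011 + 10×1.008 = 154.21 g/mol.

154.21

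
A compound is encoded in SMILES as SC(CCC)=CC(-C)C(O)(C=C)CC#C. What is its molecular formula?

C13H20OS

Heavy atoms from the SMILES: 13 C, 1 O, 1 S.
Implicit hydrogens by atom environment:
  4 × C: 2 H each → 8
  4 × C: 1 H each → 4
  3 × C: no H
  2 × C: 3 H each → 6
  1 × O: 1 H
  1 × S: 1 H
  Total hydrogens = 20.
Molecular formula: C13H20OS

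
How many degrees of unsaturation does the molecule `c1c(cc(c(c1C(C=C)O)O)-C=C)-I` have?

Molecular formula from the SMILES: C11H11IO2.
DoU = (2C + 2 + N − H − X)/2 = (2·11 + 2 + 0 − 11 − 1)/2 = 12/2 = 6.
(Structurally: 1 ring(s) + 5 π bond(s) = 6.)

6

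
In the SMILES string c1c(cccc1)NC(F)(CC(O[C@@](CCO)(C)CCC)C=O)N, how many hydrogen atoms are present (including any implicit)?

Hydrogens are implicit in SMILES; fill each atom to its normal valence:
  5 × C: 2 H each → 10
  5 × C (aromatic): 1 H each → 5
  2 × C: 3 H each → 6
  2 × C: 1 H each → 2
  2 × C: no H
  2 × O: no H
  1 × C (aromatic): no H
  1 × F: no H
  1 × N: 2 H
  1 × N: 1 H
  1 × O: 1 H
  Total hydrogens = 27.

27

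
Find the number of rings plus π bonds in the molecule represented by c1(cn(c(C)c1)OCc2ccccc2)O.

7

Molecular formula from the SMILES: C12H13NO2.
DoU = (2C + 2 + N − H − X)/2 = (2·12 + 2 + 1 − 13 − 0)/2 = 14/2 = 7.
(Structurally: 2 ring(s) + 5 π bond(s) = 7.)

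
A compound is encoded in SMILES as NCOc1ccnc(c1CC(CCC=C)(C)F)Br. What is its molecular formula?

Heavy atoms from the SMILES: 1 Br, 13 C, 1 F, 2 N, 1 O.
Implicit hydrogens by atom environment:
  5 × C: 2 H each → 10
  3 × C (aromatic): no H
  2 × C (aromatic): 1 H each → 2
  1 × Br: no H
  1 × C: 3 H
  1 × C: 1 H
  1 × C: no H
  1 × F: no H
  1 × N: 2 H
  1 × N (aromatic): no H
  1 × O: no H
  Total hydrogens = 18.
Molecular formula: C13H18BrFN2O

C13H18BrFN2O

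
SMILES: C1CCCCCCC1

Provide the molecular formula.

Heavy atoms from the SMILES: 8 C.
Implicit hydrogens by atom environment:
  8 × C: 2 H each → 16
  Total hydrogens = 16.
Molecular formula: C8H16

C8H16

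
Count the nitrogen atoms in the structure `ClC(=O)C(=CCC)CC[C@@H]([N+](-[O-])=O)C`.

The symbol for nitrogen appears 1 time in the SMILES.

1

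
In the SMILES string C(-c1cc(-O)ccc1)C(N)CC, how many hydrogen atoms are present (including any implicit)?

15

Hydrogens are implicit in SMILES; fill each atom to its normal valence:
  4 × C (aromatic): 1 H each → 4
  2 × C: 2 H each → 4
  2 × C (aromatic): no H
  1 × C: 3 H
  1 × C: 1 H
  1 × N: 2 H
  1 × O: 1 H
  Total hydrogens = 15.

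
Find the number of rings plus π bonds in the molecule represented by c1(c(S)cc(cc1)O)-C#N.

Molecular formula from the SMILES: C7H5NOS.
DoU = (2C + 2 + N − H − X)/2 = (2·7 + 2 + 1 − 5 − 0)/2 = 12/2 = 6.
(Structurally: 1 ring(s) + 5 π bond(s) = 6.)

6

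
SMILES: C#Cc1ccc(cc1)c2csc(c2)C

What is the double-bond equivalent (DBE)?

Molecular formula from the SMILES: C13H10S.
DoU = (2C + 2 + N − H − X)/2 = (2·13 + 2 + 0 − 10 − 0)/2 = 18/2 = 9.
(Structurally: 2 ring(s) + 7 π bond(s) = 9.)

9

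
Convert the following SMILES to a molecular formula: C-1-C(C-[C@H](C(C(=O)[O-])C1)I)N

C7H11INO2-

Heavy atoms from the SMILES: 7 C, 1 I, 1 N, 2 O.
Implicit hydrogens by atom environment:
  3 × C: 2 H each → 6
  3 × C: 1 H each → 3
  1 × C: no H
  1 × I: no H
  1 × N: 2 H
  1 × O: no H
  1 × O (charge -1): no H
  Total hydrogens = 11.
Net charge -1.
Molecular formula: C7H11INO2-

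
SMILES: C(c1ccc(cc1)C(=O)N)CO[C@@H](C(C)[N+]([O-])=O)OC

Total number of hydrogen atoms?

Hydrogens are implicit in SMILES; fill each atom to its normal valence:
  4 × C (aromatic): 1 H each → 4
  4 × O: no H
  2 × C: 3 H each → 6
  2 × C: 2 H each → 4
  2 × C: 1 H each → 2
  2 × C (aromatic): no H
  1 × C: no H
  1 × N: 2 H
  1 × N (charge +1): no H
  1 × O (charge -1): no H
  Total hydrogens = 18.

18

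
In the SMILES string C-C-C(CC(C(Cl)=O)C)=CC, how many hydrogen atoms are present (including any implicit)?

15

Hydrogens are implicit in SMILES; fill each atom to its normal valence:
  3 × C: 3 H each → 9
  2 × C: 2 H each → 4
  2 × C: 1 H each → 2
  2 × C: no H
  1 × Cl: no H
  1 × O: no H
  Total hydrogens = 15.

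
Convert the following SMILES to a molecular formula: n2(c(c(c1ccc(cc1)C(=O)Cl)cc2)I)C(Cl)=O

Heavy atoms from the SMILES: 12 C, 2 Cl, 1 I, 1 N, 2 O.
Implicit hydrogens by atom environment:
  6 × C (aromatic): 1 H each → 6
  4 × C (aromatic): no H
  2 × C: no H
  2 × Cl: no H
  2 × O: no H
  1 × I: no H
  1 × N (aromatic): no H
  Total hydrogens = 6.
Molecular formula: C12H6Cl2INO2

C12H6Cl2INO2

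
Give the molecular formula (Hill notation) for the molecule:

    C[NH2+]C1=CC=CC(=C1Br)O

C7H9BrNO+

Heavy atoms from the SMILES: 1 Br, 7 C, 1 N, 1 O.
Implicit hydrogens by atom environment:
  3 × C (aromatic): 1 H each → 3
  3 × C (aromatic): no H
  1 × Br: no H
  1 × C: 3 H
  1 × N (charge +1): 2 H
  1 × O: 1 H
  Total hydrogens = 9.
Net charge +1.
Molecular formula: C7H9BrNO+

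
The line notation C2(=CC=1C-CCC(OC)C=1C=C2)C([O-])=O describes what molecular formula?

C12H13O3-

Heavy atoms from the SMILES: 12 C, 3 O.
Implicit hydrogens by atom environment:
  3 × C: 2 H each → 6
  3 × C (aromatic): 1 H each → 3
  3 × C (aromatic): no H
  2 × O: no H
  1 × C: 3 H
  1 × C: 1 H
  1 × C: no H
  1 × O (charge -1): no H
  Total hydrogens = 13.
Net charge -1.
Molecular formula: C12H13O3-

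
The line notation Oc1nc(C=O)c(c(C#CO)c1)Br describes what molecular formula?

Heavy atoms from the SMILES: 1 Br, 8 C, 1 N, 3 O.
Implicit hydrogens by atom environment:
  4 × C (aromatic): no H
  2 × C: no H
  2 × O: 1 H each → 2
  1 × Br: no H
  1 × C (aromatic): 1 H
  1 × C: 1 H
  1 × N (aromatic): no H
  1 × O: no H
  Total hydrogens = 4.
Molecular formula: C8H4BrNO3

C8H4BrNO3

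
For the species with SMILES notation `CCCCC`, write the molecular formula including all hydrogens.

C5H12

Heavy atoms from the SMILES: 5 C.
Implicit hydrogens by atom environment:
  3 × C: 2 H each → 6
  2 × C: 3 H each → 6
  Total hydrogens = 12.
Molecular formula: C5H12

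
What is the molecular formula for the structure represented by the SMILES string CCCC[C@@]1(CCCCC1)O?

Heavy atoms from the SMILES: 10 C, 1 O.
Implicit hydrogens by atom environment:
  8 × C: 2 H each → 16
  1 × C: 3 H
  1 × C: no H
  1 × O: 1 H
  Total hydrogens = 20.
Molecular formula: C10H20O

C10H20O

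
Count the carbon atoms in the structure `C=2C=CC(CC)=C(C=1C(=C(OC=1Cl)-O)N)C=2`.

12

The symbol for carbon appears 12 times in the SMILES. (Cl is a single chlorine, not C + l.)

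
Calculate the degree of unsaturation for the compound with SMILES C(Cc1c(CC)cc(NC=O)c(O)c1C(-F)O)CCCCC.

Molecular formula from the SMILES: C17H26FNO3.
DoU = (2C + 2 + N − H − X)/2 = (2·17 + 2 + 1 − 26 − 1)/2 = 10/2 = 5.
(Structurally: 1 ring(s) + 4 π bond(s) = 5.)

5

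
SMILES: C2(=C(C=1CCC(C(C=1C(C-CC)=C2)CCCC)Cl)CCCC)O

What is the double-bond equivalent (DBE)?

5

Molecular formula from the SMILES: C21H33ClO.
DoU = (2C + 2 + N − H − X)/2 = (2·21 + 2 + 0 − 33 − 1)/2 = 10/2 = 5.
(Structurally: 2 ring(s) + 3 π bond(s) = 5.)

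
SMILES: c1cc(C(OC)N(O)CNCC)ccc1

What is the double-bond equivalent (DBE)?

Molecular formula from the SMILES: C11H18N2O2.
DoU = (2C + 2 + N − H − X)/2 = (2·11 + 2 + 2 − 18 − 0)/2 = 8/2 = 4.
(Structurally: 1 ring(s) + 3 π bond(s) = 4.)

4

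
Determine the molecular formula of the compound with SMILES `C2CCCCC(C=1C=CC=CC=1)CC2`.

Heavy atoms from the SMILES: 14 C.
Implicit hydrogens by atom environment:
  7 × C: 2 H each → 14
  5 × C (aromatic): 1 H each → 5
  1 × C: 1 H
  1 × C (aromatic): no H
  Total hydrogens = 20.
Molecular formula: C14H20

C14H20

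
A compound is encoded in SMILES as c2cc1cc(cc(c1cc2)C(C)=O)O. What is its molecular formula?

C12H10O2

Heavy atoms from the SMILES: 12 C, 2 O.
Implicit hydrogens by atom environment:
  6 × C (aromatic): 1 H each → 6
  4 × C (aromatic): no H
  1 × C: 3 H
  1 × C: no H
  1 × O: 1 H
  1 × O: no H
  Total hydrogens = 10.
Molecular formula: C12H10O2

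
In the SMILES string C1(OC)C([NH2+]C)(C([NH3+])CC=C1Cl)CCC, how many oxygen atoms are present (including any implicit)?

1

The symbol for oxygen appears 1 time in the SMILES.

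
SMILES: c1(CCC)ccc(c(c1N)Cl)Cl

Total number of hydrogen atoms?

Hydrogens are implicit in SMILES; fill each atom to its normal valence:
  4 × C (aromatic): no H
  2 × C: 2 H each → 4
  2 × C (aromatic): 1 H each → 2
  2 × Cl: no H
  1 × C: 3 H
  1 × N: 2 H
  Total hydrogens = 11.

11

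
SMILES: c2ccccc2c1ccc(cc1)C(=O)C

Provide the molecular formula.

C14H12O

Heavy atoms from the SMILES: 14 C, 1 O.
Implicit hydrogens by atom environment:
  9 × C (aromatic): 1 H each → 9
  3 × C (aromatic): no H
  1 × C: 3 H
  1 × C: no H
  1 × O: no H
  Total hydrogens = 12.
Molecular formula: C14H12O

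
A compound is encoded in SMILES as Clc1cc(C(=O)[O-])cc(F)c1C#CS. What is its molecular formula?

C9H3ClFO2S-

Heavy atoms from the SMILES: 9 C, 1 Cl, 1 F, 2 O, 1 S.
Implicit hydrogens by atom environment:
  4 × C (aromatic): no H
  3 × C: no H
  2 × C (aromatic): 1 H each → 2
  1 × Cl: no H
  1 × F: no H
  1 × O: no H
  1 × O (charge -1): no H
  1 × S: 1 H
  Total hydrogens = 3.
Net charge -1.
Molecular formula: C9H3ClFO2S-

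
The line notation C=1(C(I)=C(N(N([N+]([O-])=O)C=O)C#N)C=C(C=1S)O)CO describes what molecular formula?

Heavy atoms from the SMILES: 9 C, 1 I, 4 N, 5 O, 1 S.
Implicit hydrogens by atom environment:
  5 × C (aromatic): no H
  3 × N: no H
  2 × O: 1 H each → 2
  2 × O: no H
  1 × C: 2 H
  1 × C (aromatic): 1 H
  1 × C: 1 H
  1 × C: no H
  1 × I: no H
  1 × N (charge +1): no H
  1 × O (charge -1): no H
  1 × S: 1 H
  Total hydrogens = 7.
Molecular formula: C9H7IN4O5S

C9H7IN4O5S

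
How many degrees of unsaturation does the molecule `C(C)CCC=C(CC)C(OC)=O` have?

2

Molecular formula from the SMILES: C10H18O2.
DoU = (2C + 2 + N − H − X)/2 = (2·10 + 2 + 0 − 18 − 0)/2 = 4/2 = 2.
(Structurally: 0 ring(s) + 2 π bond(s) = 2.)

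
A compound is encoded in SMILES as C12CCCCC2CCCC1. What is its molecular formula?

Heavy atoms from the SMILES: 10 C.
Implicit hydrogens by atom environment:
  8 × C: 2 H each → 16
  2 × C: 1 H each → 2
  Total hydrogens = 18.
Molecular formula: C10H18

C10H18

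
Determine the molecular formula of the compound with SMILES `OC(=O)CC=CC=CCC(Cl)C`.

Heavy atoms from the SMILES: 9 C, 1 Cl, 2 O.
Implicit hydrogens by atom environment:
  5 × C: 1 H each → 5
  2 × C: 2 H each → 4
  1 × C: 3 H
  1 × C: no H
  1 × Cl: no H
  1 × O: 1 H
  1 × O: no H
  Total hydrogens = 13.
Molecular formula: C9H13ClO2

C9H13ClO2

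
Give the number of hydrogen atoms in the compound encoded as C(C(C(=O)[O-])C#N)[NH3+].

6

Hydrogens are implicit in SMILES; fill each atom to its normal valence:
  2 × C: no H
  1 × C: 2 H
  1 × C: 1 H
  1 × N (charge +1): 3 H
  1 × N: no H
  1 × O: no H
  1 × O (charge -1): no H
  Total hydrogens = 6.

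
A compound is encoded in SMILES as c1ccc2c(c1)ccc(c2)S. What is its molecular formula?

C10H8S

Heavy atoms from the SMILES: 10 C, 1 S.
Implicit hydrogens by atom environment:
  7 × C (aromatic): 1 H each → 7
  3 × C (aromatic): no H
  1 × S: 1 H
  Total hydrogens = 8.
Molecular formula: C10H8S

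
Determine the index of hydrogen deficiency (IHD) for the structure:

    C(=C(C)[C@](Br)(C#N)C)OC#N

5

Molecular formula from the SMILES: C7H7BrN2O.
DoU = (2C + 2 + N − H − X)/2 = (2·7 + 2 + 2 − 7 − 1)/2 = 10/2 = 5.
(Structurally: 0 ring(s) + 5 π bond(s) = 5.)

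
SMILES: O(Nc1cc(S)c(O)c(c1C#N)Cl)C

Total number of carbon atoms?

8

The symbol for carbon appears 8 times in the SMILES. Lowercase c denotes aromatic carbon and counts toward C.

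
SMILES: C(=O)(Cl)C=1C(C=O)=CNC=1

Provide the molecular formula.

C6H4ClNO2

Heavy atoms from the SMILES: 6 C, 1 Cl, 1 N, 2 O.
Implicit hydrogens by atom environment:
  2 × C (aromatic): 1 H each → 2
  2 × C (aromatic): no H
  2 × O: no H
  1 × C: 1 H
  1 × C: no H
  1 × Cl: no H
  1 × N (aromatic): 1 H
  Total hydrogens = 4.
Molecular formula: C6H4ClNO2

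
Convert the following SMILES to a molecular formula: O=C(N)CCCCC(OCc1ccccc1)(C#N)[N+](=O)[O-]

Heavy atoms from the SMILES: 14 C, 3 N, 4 O.
Implicit hydrogens by atom environment:
  5 × C: 2 H each → 10
  5 × C (aromatic): 1 H each → 5
  3 × C: no H
  3 × O: no H
  1 × C (aromatic): no H
  1 × N: 2 H
  1 × N: no H
  1 × N (charge +1): no H
  1 × O (charge -1): no H
  Total hydrogens = 17.
Molecular formula: C14H17N3O4

C14H17N3O4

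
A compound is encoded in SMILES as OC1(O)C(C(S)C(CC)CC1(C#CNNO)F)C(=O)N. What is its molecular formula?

Heavy atoms from the SMILES: 11 C, 1 F, 3 N, 4 O, 1 S.
Implicit hydrogens by atom environment:
  5 × C: no H
  3 × C: 1 H each → 3
  3 × O: 1 H each → 3
  2 × C: 2 H each → 4
  2 × N: 1 H each → 2
  1 × C: 3 H
  1 × F: no H
  1 × N: 2 H
  1 × O: no H
  1 × S: 1 H
  Total hydrogens = 18.
Molecular formula: C11H18FN3O4S

C11H18FN3O4S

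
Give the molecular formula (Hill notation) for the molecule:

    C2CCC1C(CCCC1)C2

C10H18

Heavy atoms from the SMILES: 10 C.
Implicit hydrogens by atom environment:
  8 × C: 2 H each → 16
  2 × C: 1 H each → 2
  Total hydrogens = 18.
Molecular formula: C10H18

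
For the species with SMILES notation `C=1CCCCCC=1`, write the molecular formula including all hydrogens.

C7H12

Heavy atoms from the SMILES: 7 C.
Implicit hydrogens by atom environment:
  5 × C: 2 H each → 10
  2 × C: 1 H each → 2
  Total hydrogens = 12.
Molecular formula: C7H12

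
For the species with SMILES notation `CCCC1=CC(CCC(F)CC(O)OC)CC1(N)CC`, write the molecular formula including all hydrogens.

C16H30FNO2

Heavy atoms from the SMILES: 16 C, 1 F, 1 N, 2 O.
Implicit hydrogens by atom environment:
  7 × C: 2 H each → 14
  4 × C: 1 H each → 4
  3 × C: 3 H each → 9
  2 × C: no H
  1 × F: no H
  1 × N: 2 H
  1 × O: 1 H
  1 × O: no H
  Total hydrogens = 30.
Molecular formula: C16H30FNO2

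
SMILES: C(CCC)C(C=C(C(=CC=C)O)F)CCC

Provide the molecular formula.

C14H23FO

Heavy atoms from the SMILES: 14 C, 1 F, 1 O.
Implicit hydrogens by atom environment:
  6 × C: 2 H each → 12
  4 × C: 1 H each → 4
  2 × C: 3 H each → 6
  2 × C: no H
  1 × F: no H
  1 × O: 1 H
  Total hydrogens = 23.
Molecular formula: C14H23FO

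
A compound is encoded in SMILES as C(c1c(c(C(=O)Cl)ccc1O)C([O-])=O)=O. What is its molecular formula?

Heavy atoms from the SMILES: 9 C, 1 Cl, 5 O.
Implicit hydrogens by atom environment:
  4 × C (aromatic): no H
  3 × O: no H
  2 × C (aromatic): 1 H each → 2
  2 × C: no H
  1 × C: 1 H
  1 × Cl: no H
  1 × O: 1 H
  1 × O (charge -1): no H
  Total hydrogens = 4.
Net charge -1.
Molecular formula: C9H4ClO5-

C9H4ClO5-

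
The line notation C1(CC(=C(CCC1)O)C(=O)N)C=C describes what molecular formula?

C10H15NO2

Heavy atoms from the SMILES: 10 C, 1 N, 2 O.
Implicit hydrogens by atom environment:
  5 × C: 2 H each → 10
  3 × C: no H
  2 × C: 1 H each → 2
  1 × N: 2 H
  1 × O: 1 H
  1 × O: no H
  Total hydrogens = 15.
Molecular formula: C10H15NO2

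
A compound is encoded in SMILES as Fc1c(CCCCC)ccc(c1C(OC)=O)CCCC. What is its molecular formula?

Heavy atoms from the SMILES: 17 C, 1 F, 2 O.
Implicit hydrogens by atom environment:
  7 × C: 2 H each → 14
  4 × C (aromatic): no H
  3 × C: 3 H each → 9
  2 × C (aromatic): 1 H each → 2
  2 × O: no H
  1 × C: no H
  1 × F: no H
  Total hydrogens = 25.
Molecular formula: C17H25FO2

C17H25FO2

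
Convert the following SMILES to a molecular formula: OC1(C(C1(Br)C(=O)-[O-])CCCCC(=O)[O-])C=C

[C11H13BrO5]2-

Heavy atoms from the SMILES: 1 Br, 11 C, 5 O.
Implicit hydrogens by atom environment:
  5 × C: 2 H each → 10
  4 × C: no H
  2 × C: 1 H each → 2
  2 × O: no H
  2 × O (charge -1): no H
  1 × Br: no H
  1 × O: 1 H
  Total hydrogens = 13.
Net charge -2.
Molecular formula: [C11H13BrO5]2-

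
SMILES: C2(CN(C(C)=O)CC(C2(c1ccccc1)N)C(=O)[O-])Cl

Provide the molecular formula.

Heavy atoms from the SMILES: 14 C, 1 Cl, 2 N, 3 O.
Implicit hydrogens by atom environment:
  5 × C (aromatic): 1 H each → 5
  3 × C: no H
  2 × C: 2 H each → 4
  2 × C: 1 H each → 2
  2 × O: no H
  1 × C: 3 H
  1 × C (aromatic): no H
  1 × Cl: no H
  1 × N: 2 H
  1 × N: no H
  1 × O (charge -1): no H
  Total hydrogens = 16.
Net charge -1.
Molecular formula: C14H16ClN2O3-

C14H16ClN2O3-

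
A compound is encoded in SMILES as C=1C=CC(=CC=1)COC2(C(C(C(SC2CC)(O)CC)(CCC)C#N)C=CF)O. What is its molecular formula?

Heavy atoms from the SMILES: 22 C, 1 F, 1 N, 3 O, 1 S.
Implicit hydrogens by atom environment:
  5 × C: 2 H each → 10
  5 × C (aromatic): 1 H each → 5
  4 × C: 1 H each → 4
  4 × C: no H
  3 × C: 3 H each → 9
  2 × O: 1 H each → 2
  1 × C (aromatic): no H
  1 × F: no H
  1 × N: no H
  1 × O: no H
  1 × S: no H
  Total hydrogens = 30.
Molecular formula: C22H30FNO3S

C22H30FNO3S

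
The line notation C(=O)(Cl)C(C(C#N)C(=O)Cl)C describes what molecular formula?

C6H5Cl2NO2

Heavy atoms from the SMILES: 6 C, 2 Cl, 1 N, 2 O.
Implicit hydrogens by atom environment:
  3 × C: no H
  2 × C: 1 H each → 2
  2 × Cl: no H
  2 × O: no H
  1 × C: 3 H
  1 × N: no H
  Total hydrogens = 5.
Molecular formula: C6H5Cl2NO2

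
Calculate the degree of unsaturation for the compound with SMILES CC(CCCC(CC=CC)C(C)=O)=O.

Molecular formula from the SMILES: C12H20O2.
DoU = (2C + 2 + N − H − X)/2 = (2·12 + 2 + 0 − 20 − 0)/2 = 6/2 = 3.
(Structurally: 0 ring(s) + 3 π bond(s) = 3.)

3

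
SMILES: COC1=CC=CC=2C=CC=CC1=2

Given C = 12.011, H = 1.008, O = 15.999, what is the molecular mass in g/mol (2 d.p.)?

158.20

Molecular formula: C11H10O.
M = 11×12.011 + 10×1.008 + 1×15.999 = 158.20 g/mol.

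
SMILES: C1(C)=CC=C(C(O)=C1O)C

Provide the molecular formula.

C8H10O2

Heavy atoms from the SMILES: 8 C, 2 O.
Implicit hydrogens by atom environment:
  4 × C (aromatic): no H
  2 × C: 3 H each → 6
  2 × C (aromatic): 1 H each → 2
  2 × O: 1 H each → 2
  Total hydrogens = 10.
Molecular formula: C8H10O2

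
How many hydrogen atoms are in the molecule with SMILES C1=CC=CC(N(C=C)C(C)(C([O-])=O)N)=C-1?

13

Hydrogens are implicit in SMILES; fill each atom to its normal valence:
  5 × C (aromatic): 1 H each → 5
  2 × C: no H
  1 × C: 3 H
  1 × C: 2 H
  1 × C: 1 H
  1 × C (aromatic): no H
  1 × N: 2 H
  1 × N: no H
  1 × O: no H
  1 × O (charge -1): no H
  Total hydrogens = 13.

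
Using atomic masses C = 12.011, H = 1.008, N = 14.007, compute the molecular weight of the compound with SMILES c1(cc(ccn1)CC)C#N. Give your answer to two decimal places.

132.17

Molecular formula: C8H8N2.
M = 8×12.011 + 8×1.008 + 2×14.007 = 132.17 g/mol.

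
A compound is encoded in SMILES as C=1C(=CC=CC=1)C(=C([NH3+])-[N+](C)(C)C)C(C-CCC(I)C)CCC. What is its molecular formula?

Heavy atoms from the SMILES: 20 C, 1 I, 2 N.
Implicit hydrogens by atom environment:
  5 × C: 3 H each → 15
  5 × C: 2 H each → 10
  5 × C (aromatic): 1 H each → 5
  2 × C: 1 H each → 2
  2 × C: no H
  1 × C (aromatic): no H
  1 × I: no H
  1 × N (charge +1): 3 H
  1 × N (charge +1): no H
  Total hydrogens = 35.
Net charge +2.
Molecular formula: [C20H35IN2]2+

[C20H35IN2]2+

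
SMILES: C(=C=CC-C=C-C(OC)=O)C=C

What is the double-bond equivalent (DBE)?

Molecular formula from the SMILES: C10H12O2.
DoU = (2C + 2 + N − H − X)/2 = (2·10 + 2 + 0 − 12 − 0)/2 = 10/2 = 5.
(Structurally: 0 ring(s) + 5 π bond(s) = 5.)

5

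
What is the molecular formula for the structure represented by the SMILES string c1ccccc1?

Heavy atoms from the SMILES: 6 C.
Implicit hydrogens by atom environment:
  6 × C (aromatic): 1 H each → 6
  Total hydrogens = 6.
Molecular formula: C6H6

C6H6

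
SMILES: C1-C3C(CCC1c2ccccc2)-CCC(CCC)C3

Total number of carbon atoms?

19

The symbol for carbon appears 19 times in the SMILES. Lowercase c denotes aromatic carbon and counts toward C.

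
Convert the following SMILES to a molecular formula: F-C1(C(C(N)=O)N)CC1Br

Heavy atoms from the SMILES: 1 Br, 5 C, 1 F, 2 N, 1 O.
Implicit hydrogens by atom environment:
  2 × C: 1 H each → 2
  2 × C: no H
  2 × N: 2 H each → 4
  1 × Br: no H
  1 × C: 2 H
  1 × F: no H
  1 × O: no H
  Total hydrogens = 8.
Molecular formula: C5H8BrFN2O

C5H8BrFN2O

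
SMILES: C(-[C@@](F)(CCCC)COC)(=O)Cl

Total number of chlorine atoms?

The symbol for chlorine appears 1 time in the SMILES.

1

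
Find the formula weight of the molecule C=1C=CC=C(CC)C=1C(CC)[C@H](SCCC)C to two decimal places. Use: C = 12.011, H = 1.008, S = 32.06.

Molecular formula: C16H26S.
M = 16×12.011 + 26×1.008 + 1×32.06 = 250.44 g/mol.

250.44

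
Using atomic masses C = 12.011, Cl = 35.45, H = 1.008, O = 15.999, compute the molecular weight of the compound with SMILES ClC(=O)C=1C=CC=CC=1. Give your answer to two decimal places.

Molecular formula: C7H5ClO.
M = 7×12.011 + 1×35.45 + 5×1.008 + 1×15.999 = 140.57 g/mol.

140.57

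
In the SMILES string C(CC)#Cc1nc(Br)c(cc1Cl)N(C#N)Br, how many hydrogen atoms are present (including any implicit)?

Hydrogens are implicit in SMILES; fill each atom to its normal valence:
  4 × C (aromatic): no H
  3 × C: no H
  2 × Br: no H
  2 × N: no H
  1 × C: 3 H
  1 × C: 2 H
  1 × C (aromatic): 1 H
  1 × Cl: no H
  1 × N (aromatic): no H
  Total hydrogens = 6.

6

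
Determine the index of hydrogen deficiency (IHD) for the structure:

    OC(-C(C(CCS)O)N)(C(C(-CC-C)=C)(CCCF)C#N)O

3

Molecular formula from the SMILES: C15H27FN2O3S.
DoU = (2C + 2 + N − H − X)/2 = (2·15 + 2 + 2 − 27 − 1)/2 = 6/2 = 3.
(Structurally: 0 ring(s) + 3 π bond(s) = 3.)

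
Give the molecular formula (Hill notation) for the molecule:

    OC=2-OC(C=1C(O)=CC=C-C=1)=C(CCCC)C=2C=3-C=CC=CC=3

C20H20O3

Heavy atoms from the SMILES: 20 C, 3 O.
Implicit hydrogens by atom environment:
  9 × C (aromatic): 1 H each → 9
  7 × C (aromatic): no H
  3 × C: 2 H each → 6
  2 × O: 1 H each → 2
  1 × C: 3 H
  1 × O (aromatic): no H
  Total hydrogens = 20.
Molecular formula: C20H20O3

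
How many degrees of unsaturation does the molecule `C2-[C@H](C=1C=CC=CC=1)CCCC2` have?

Molecular formula from the SMILES: C12H16.
DoU = (2C + 2 + N − H − X)/2 = (2·12 + 2 + 0 − 16 − 0)/2 = 10/2 = 5.
(Structurally: 2 ring(s) + 3 π bond(s) = 5.)

5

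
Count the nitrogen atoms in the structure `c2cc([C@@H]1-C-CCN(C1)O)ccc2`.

The symbol for nitrogen appears 1 time in the SMILES.

1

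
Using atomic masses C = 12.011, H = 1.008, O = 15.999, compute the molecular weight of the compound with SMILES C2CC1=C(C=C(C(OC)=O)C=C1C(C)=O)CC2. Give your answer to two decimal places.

Molecular formula: C14H16O3.
M = 14×12.011 + 16×1.008 + 3×15.999 = 232.28 g/mol.

232.28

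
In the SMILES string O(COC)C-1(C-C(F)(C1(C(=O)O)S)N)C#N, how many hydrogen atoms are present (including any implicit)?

11

Hydrogens are implicit in SMILES; fill each atom to its normal valence:
  5 × C: no H
  3 × O: no H
  2 × C: 2 H each → 4
  1 × C: 3 H
  1 × F: no H
  1 × N: 2 H
  1 × N: no H
  1 × O: 1 H
  1 × S: 1 H
  Total hydrogens = 11.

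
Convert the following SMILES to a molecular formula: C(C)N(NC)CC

Heavy atoms from the SMILES: 5 C, 2 N.
Implicit hydrogens by atom environment:
  3 × C: 3 H each → 9
  2 × C: 2 H each → 4
  1 × N: 1 H
  1 × N: no H
  Total hydrogens = 14.
Molecular formula: C5H14N2

C5H14N2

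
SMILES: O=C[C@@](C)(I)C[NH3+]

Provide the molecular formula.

Heavy atoms from the SMILES: 4 C, 1 I, 1 N, 1 O.
Implicit hydrogens by atom environment:
  1 × C: 3 H
  1 × C: 2 H
  1 × C: 1 H
  1 × C: no H
  1 × I: no H
  1 × N (charge +1): 3 H
  1 × O: no H
  Total hydrogens = 9.
Net charge +1.
Molecular formula: C4H9INO+

C4H9INO+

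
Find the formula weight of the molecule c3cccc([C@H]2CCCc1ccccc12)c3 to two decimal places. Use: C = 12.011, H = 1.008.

208.30

Molecular formula: C16H16.
M = 16×12.011 + 16×1.008 = 208.30 g/mol.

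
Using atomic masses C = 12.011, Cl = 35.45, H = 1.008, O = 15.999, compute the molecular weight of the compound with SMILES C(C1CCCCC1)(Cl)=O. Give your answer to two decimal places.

146.61

Molecular formula: C7H11ClO.
M = 7×12.011 + 1×35.45 + 11×1.008 + 1×15.999 = 146.61 g/mol.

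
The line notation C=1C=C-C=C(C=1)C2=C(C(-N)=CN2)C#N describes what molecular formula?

C11H9N3

Heavy atoms from the SMILES: 11 C, 3 N.
Implicit hydrogens by atom environment:
  6 × C (aromatic): 1 H each → 6
  4 × C (aromatic): no H
  1 × C: no H
  1 × N: 2 H
  1 × N (aromatic): 1 H
  1 × N: no H
  Total hydrogens = 9.
Molecular formula: C11H9N3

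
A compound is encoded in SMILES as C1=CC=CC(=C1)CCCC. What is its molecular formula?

Heavy atoms from the SMILES: 10 C.
Implicit hydrogens by atom environment:
  5 × C (aromatic): 1 H each → 5
  3 × C: 2 H each → 6
  1 × C: 3 H
  1 × C (aromatic): no H
  Total hydrogens = 14.
Molecular formula: C10H14

C10H14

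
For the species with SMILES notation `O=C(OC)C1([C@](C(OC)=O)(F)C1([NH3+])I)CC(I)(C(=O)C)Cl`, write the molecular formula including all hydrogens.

C11H14ClFI2NO5+

Heavy atoms from the SMILES: 11 C, 1 Cl, 1 F, 2 I, 1 N, 5 O.
Implicit hydrogens by atom environment:
  7 × C: no H
  5 × O: no H
  3 × C: 3 H each → 9
  2 × I: no H
  1 × C: 2 H
  1 × Cl: no H
  1 × F: no H
  1 × N (charge +1): 3 H
  Total hydrogens = 14.
Net charge +1.
Molecular formula: C11H14ClFI2NO5+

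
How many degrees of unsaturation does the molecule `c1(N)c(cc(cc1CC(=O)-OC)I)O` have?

5

Molecular formula from the SMILES: C9H10INO3.
DoU = (2C + 2 + N − H − X)/2 = (2·9 + 2 + 1 − 10 − 1)/2 = 10/2 = 5.
(Structurally: 1 ring(s) + 4 π bond(s) = 5.)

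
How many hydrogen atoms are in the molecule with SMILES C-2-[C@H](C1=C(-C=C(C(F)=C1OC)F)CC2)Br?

Hydrogens are implicit in SMILES; fill each atom to its normal valence:
  5 × C (aromatic): no H
  3 × C: 2 H each → 6
  2 × F: no H
  1 × Br: no H
  1 × C: 3 H
  1 × C (aromatic): 1 H
  1 × C: 1 H
  1 × O: no H
  Total hydrogens = 11.

11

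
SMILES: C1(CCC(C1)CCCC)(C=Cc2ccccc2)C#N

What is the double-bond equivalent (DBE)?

Molecular formula from the SMILES: C18H23N.
DoU = (2C + 2 + N − H − X)/2 = (2·18 + 2 + 1 − 23 − 0)/2 = 16/2 = 8.
(Structurally: 2 ring(s) + 6 π bond(s) = 8.)

8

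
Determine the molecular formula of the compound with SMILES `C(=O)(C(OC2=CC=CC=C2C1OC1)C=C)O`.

C12H12O4

Heavy atoms from the SMILES: 12 C, 4 O.
Implicit hydrogens by atom environment:
  4 × C (aromatic): 1 H each → 4
  3 × C: 1 H each → 3
  3 × O: no H
  2 × C: 2 H each → 4
  2 × C (aromatic): no H
  1 × C: no H
  1 × O: 1 H
  Total hydrogens = 12.
Molecular formula: C12H12O4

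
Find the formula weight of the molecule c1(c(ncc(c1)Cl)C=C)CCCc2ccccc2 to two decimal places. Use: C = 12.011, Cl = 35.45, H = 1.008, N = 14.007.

257.76

Molecular formula: C16H16ClN.
M = 16×12.011 + 1×35.45 + 16×1.008 + 1×14.007 = 257.76 g/mol.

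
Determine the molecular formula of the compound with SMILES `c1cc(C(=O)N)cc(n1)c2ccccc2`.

Heavy atoms from the SMILES: 12 C, 2 N, 1 O.
Implicit hydrogens by atom environment:
  8 × C (aromatic): 1 H each → 8
  3 × C (aromatic): no H
  1 × C: no H
  1 × N: 2 H
  1 × N (aromatic): no H
  1 × O: no H
  Total hydrogens = 10.
Molecular formula: C12H10N2O

C12H10N2O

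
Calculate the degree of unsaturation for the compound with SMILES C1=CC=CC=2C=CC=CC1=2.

Molecular formula from the SMILES: C10H8.
DoU = (2C + 2 + N − H − X)/2 = (2·10 + 2 + 0 − 8 − 0)/2 = 14/2 = 7.
(Structurally: 2 ring(s) + 5 π bond(s) = 7.)

7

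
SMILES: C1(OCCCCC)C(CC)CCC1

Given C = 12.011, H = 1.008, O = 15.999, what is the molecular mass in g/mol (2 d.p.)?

184.32

Molecular formula: C12H24O.
M = 12×12.011 + 24×1.008 + 1×15.999 = 184.32 g/mol.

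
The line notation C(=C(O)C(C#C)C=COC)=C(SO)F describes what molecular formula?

Heavy atoms from the SMILES: 9 C, 1 F, 3 O, 1 S.
Implicit hydrogens by atom environment:
  4 × C: 1 H each → 4
  4 × C: no H
  2 × O: 1 H each → 2
  1 × C: 3 H
  1 × F: no H
  1 × O: no H
  1 × S: no H
  Total hydrogens = 9.
Molecular formula: C9H9FO3S

C9H9FO3S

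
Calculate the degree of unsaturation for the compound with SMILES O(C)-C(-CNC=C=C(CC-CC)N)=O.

Molecular formula from the SMILES: C10H18N2O2.
DoU = (2C + 2 + N − H − X)/2 = (2·10 + 2 + 2 − 18 − 0)/2 = 6/2 = 3.
(Structurally: 0 ring(s) + 3 π bond(s) = 3.)

3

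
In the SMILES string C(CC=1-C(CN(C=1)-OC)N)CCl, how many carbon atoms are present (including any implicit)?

The symbol for carbon appears 8 times in the SMILES. (Cl is a single chlorine, not C + l.)

8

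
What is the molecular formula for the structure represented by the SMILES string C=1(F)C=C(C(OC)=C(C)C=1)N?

Heavy atoms from the SMILES: 8 C, 1 F, 1 N, 1 O.
Implicit hydrogens by atom environment:
  4 × C (aromatic): no H
  2 × C: 3 H each → 6
  2 × C (aromatic): 1 H each → 2
  1 × F: no H
  1 × N: 2 H
  1 × O: no H
  Total hydrogens = 10.
Molecular formula: C8H10FNO

C8H10FNO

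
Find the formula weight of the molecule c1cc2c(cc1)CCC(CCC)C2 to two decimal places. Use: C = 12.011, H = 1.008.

174.29

Molecular formula: C13H18.
M = 13×12.011 + 18×1.008 = 174.29 g/mol.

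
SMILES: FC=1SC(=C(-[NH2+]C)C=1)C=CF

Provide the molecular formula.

C7H8F2NS+

Heavy atoms from the SMILES: 7 C, 2 F, 1 N, 1 S.
Implicit hydrogens by atom environment:
  3 × C (aromatic): no H
  2 × C: 1 H each → 2
  2 × F: no H
  1 × C: 3 H
  1 × C (aromatic): 1 H
  1 × N (charge +1): 2 H
  1 × S (aromatic): no H
  Total hydrogens = 8.
Net charge +1.
Molecular formula: C7H8F2NS+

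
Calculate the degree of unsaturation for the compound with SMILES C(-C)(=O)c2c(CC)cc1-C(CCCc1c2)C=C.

7

Molecular formula from the SMILES: C16H20O.
DoU = (2C + 2 + N − H − X)/2 = (2·16 + 2 + 0 − 20 − 0)/2 = 14/2 = 7.
(Structurally: 2 ring(s) + 5 π bond(s) = 7.)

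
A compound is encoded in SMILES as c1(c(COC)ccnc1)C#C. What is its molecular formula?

Heavy atoms from the SMILES: 9 C, 1 N, 1 O.
Implicit hydrogens by atom environment:
  3 × C (aromatic): 1 H each → 3
  2 × C (aromatic): no H
  1 × C: 3 H
  1 × C: 2 H
  1 × C: 1 H
  1 × C: no H
  1 × N (aromatic): no H
  1 × O: no H
  Total hydrogens = 9.
Molecular formula: C9H9NO

C9H9NO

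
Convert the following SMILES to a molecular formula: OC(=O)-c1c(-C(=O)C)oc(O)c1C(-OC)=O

C9H8O7

Heavy atoms from the SMILES: 9 C, 7 O.
Implicit hydrogens by atom environment:
  4 × C (aromatic): no H
  4 × O: no H
  3 × C: no H
  2 × C: 3 H each → 6
  2 × O: 1 H each → 2
  1 × O (aromatic): no H
  Total hydrogens = 8.
Molecular formula: C9H8O7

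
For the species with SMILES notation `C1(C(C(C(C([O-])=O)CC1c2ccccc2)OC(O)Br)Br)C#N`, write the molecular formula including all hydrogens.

Heavy atoms from the SMILES: 2 Br, 15 C, 1 N, 4 O.
Implicit hydrogens by atom environment:
  6 × C: 1 H each → 6
  5 × C (aromatic): 1 H each → 5
  2 × Br: no H
  2 × C: no H
  2 × O: no H
  1 × C: 2 H
  1 × C (aromatic): no H
  1 × N: no H
  1 × O: 1 H
  1 × O (charge -1): no H
  Total hydrogens = 14.
Net charge -1.
Molecular formula: C15H14Br2NO4-

C15H14Br2NO4-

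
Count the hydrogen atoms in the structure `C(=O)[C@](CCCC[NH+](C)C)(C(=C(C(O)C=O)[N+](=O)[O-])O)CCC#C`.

25

Hydrogens are implicit in SMILES; fill each atom to its normal valence:
  6 × C: 2 H each → 12
  4 × C: 1 H each → 4
  4 × C: no H
  3 × O: no H
  2 × C: 3 H each → 6
  2 × O: 1 H each → 2
  1 × N (charge +1): 1 H
  1 × N (charge +1): no H
  1 × O (charge -1): no H
  Total hydrogens = 25.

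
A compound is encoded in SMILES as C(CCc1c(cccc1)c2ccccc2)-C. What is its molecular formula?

Heavy atoms from the SMILES: 16 C.
Implicit hydrogens by atom environment:
  9 × C (aromatic): 1 H each → 9
  3 × C: 2 H each → 6
  3 × C (aromatic): no H
  1 × C: 3 H
  Total hydrogens = 18.
Molecular formula: C16H18

C16H18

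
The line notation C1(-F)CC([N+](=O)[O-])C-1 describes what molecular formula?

C4H6FNO2

Heavy atoms from the SMILES: 4 C, 1 F, 1 N, 2 O.
Implicit hydrogens by atom environment:
  2 × C: 2 H each → 4
  2 × C: 1 H each → 2
  1 × F: no H
  1 × N (charge +1): no H
  1 × O: no H
  1 × O (charge -1): no H
  Total hydrogens = 6.
Molecular formula: C4H6FNO2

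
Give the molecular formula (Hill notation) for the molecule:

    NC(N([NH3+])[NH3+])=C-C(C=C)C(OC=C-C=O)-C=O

[C10H18N4O3]2+

Heavy atoms from the SMILES: 10 C, 4 N, 3 O.
Implicit hydrogens by atom environment:
  8 × C: 1 H each → 8
  3 × O: no H
  2 × N (charge +1): 3 H each → 6
  1 × C: 2 H
  1 × C: no H
  1 × N: 2 H
  1 × N: no H
  Total hydrogens = 18.
Net charge +2.
Molecular formula: [C10H18N4O3]2+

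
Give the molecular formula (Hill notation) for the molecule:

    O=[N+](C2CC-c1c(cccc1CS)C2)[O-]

C11H13NO2S

Heavy atoms from the SMILES: 11 C, 1 N, 2 O, 1 S.
Implicit hydrogens by atom environment:
  4 × C: 2 H each → 8
  3 × C (aromatic): 1 H each → 3
  3 × C (aromatic): no H
  1 × C: 1 H
  1 × N (charge +1): no H
  1 × O: no H
  1 × O (charge -1): no H
  1 × S: 1 H
  Total hydrogens = 13.
Molecular formula: C11H13NO2S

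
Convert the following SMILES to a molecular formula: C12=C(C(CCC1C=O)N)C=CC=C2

Heavy atoms from the SMILES: 11 C, 1 N, 1 O.
Implicit hydrogens by atom environment:
  4 × C (aromatic): 1 H each → 4
  3 × C: 1 H each → 3
  2 × C: 2 H each → 4
  2 × C (aromatic): no H
  1 × N: 2 H
  1 × O: no H
  Total hydrogens = 13.
Molecular formula: C11H13NO

C11H13NO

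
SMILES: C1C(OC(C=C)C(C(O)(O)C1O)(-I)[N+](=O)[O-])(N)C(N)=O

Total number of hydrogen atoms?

14

Hydrogens are implicit in SMILES; fill each atom to its normal valence:
  4 × C: no H
  3 × C: 1 H each → 3
  3 × O: 1 H each → 3
  3 × O: no H
  2 × C: 2 H each → 4
  2 × N: 2 H each → 4
  1 × I: no H
  1 × N (charge +1): no H
  1 × O (charge -1): no H
  Total hydrogens = 14.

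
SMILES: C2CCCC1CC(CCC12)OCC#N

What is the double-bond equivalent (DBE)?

Molecular formula from the SMILES: C12H19NO.
DoU = (2C + 2 + N − H − X)/2 = (2·12 + 2 + 1 − 19 − 0)/2 = 8/2 = 4.
(Structurally: 2 ring(s) + 2 π bond(s) = 4.)

4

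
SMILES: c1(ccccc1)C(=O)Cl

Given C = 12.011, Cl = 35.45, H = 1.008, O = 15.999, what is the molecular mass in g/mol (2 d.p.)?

Molecular formula: C7H5ClO.
M = 7×12.011 + 1×35.45 + 5×1.008 + 1×15.999 = 140.57 g/mol.

140.57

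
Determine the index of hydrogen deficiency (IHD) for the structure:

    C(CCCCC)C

0

Molecular formula from the SMILES: C7H16.
DoU = (2C + 2 + N − H − X)/2 = (2·7 + 2 + 0 − 16 − 0)/2 = 0/2 = 0.
(Structurally: 0 ring(s) + 0 π bond(s) = 0.)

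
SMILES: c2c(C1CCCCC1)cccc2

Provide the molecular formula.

Heavy atoms from the SMILES: 12 C.
Implicit hydrogens by atom environment:
  5 × C: 2 H each → 10
  5 × C (aromatic): 1 H each → 5
  1 × C: 1 H
  1 × C (aromatic): no H
  Total hydrogens = 16.
Molecular formula: C12H16

C12H16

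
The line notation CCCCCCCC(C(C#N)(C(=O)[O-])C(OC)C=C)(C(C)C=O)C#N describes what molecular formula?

C19H27N2O4-

Heavy atoms from the SMILES: 19 C, 2 N, 4 O.
Implicit hydrogens by atom environment:
  7 × C: 2 H each → 14
  5 × C: no H
  4 × C: 1 H each → 4
  3 × C: 3 H each → 9
  3 × O: no H
  2 × N: no H
  1 × O (charge -1): no H
  Total hydrogens = 27.
Net charge -1.
Molecular formula: C19H27N2O4-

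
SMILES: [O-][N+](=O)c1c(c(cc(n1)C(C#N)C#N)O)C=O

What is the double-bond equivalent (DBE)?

Molecular formula from the SMILES: C9H4N4O4.
DoU = (2C + 2 + N − H − X)/2 = (2·9 + 2 + 4 − 4 − 0)/2 = 20/2 = 10.
(Structurally: 1 ring(s) + 9 π bond(s) = 10.)

10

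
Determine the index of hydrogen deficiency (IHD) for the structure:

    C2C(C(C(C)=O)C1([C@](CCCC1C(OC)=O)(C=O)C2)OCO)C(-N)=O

6

Molecular formula from the SMILES: C17H25NO7.
DoU = (2C + 2 + N − H − X)/2 = (2·17 + 2 + 1 − 25 − 0)/2 = 12/2 = 6.
(Structurally: 2 ring(s) + 4 π bond(s) = 6.)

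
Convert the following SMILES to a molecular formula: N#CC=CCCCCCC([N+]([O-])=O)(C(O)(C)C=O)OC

Heavy atoms from the SMILES: 13 C, 2 N, 5 O.
Implicit hydrogens by atom environment:
  5 × C: 2 H each → 10
  3 × C: 1 H each → 3
  3 × C: no H
  3 × O: no H
  2 × C: 3 H each → 6
  1 × N (charge +1): no H
  1 × N: no H
  1 × O: 1 H
  1 × O (charge -1): no H
  Total hydrogens = 20.
Molecular formula: C13H20N2O5

C13H20N2O5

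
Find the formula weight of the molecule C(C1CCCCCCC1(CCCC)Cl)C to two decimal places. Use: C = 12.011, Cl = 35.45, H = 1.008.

230.82

Molecular formula: C14H27Cl.
M = 14×12.011 + 1×35.45 + 27×1.008 = 230.82 g/mol.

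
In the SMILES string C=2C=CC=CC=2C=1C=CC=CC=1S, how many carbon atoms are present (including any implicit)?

The symbol for carbon appears 12 times in the SMILES.

12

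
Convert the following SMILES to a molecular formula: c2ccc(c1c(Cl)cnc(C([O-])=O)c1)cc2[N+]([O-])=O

Heavy atoms from the SMILES: 12 C, 1 Cl, 2 N, 4 O.
Implicit hydrogens by atom environment:
  6 × C (aromatic): 1 H each → 6
  5 × C (aromatic): no H
  2 × O: no H
  2 × O (charge -1): no H
  1 × C: no H
  1 × Cl: no H
  1 × N (aromatic): no H
  1 × N (charge +1): no H
  Total hydrogens = 6.
Net charge -1.
Molecular formula: C12H6ClN2O4-

C12H6ClN2O4-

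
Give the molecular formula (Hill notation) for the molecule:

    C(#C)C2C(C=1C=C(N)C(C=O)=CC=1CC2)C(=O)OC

C15H15NO3

Heavy atoms from the SMILES: 15 C, 1 N, 3 O.
Implicit hydrogens by atom environment:
  4 × C: 1 H each → 4
  4 × C (aromatic): no H
  3 × O: no H
  2 × C: 2 H each → 4
  2 × C (aromatic): 1 H each → 2
  2 × C: no H
  1 × C: 3 H
  1 × N: 2 H
  Total hydrogens = 15.
Molecular formula: C15H15NO3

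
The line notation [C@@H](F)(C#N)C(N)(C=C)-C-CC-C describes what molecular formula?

Heavy atoms from the SMILES: 9 C, 1 F, 2 N.
Implicit hydrogens by atom environment:
  4 × C: 2 H each → 8
  2 × C: 1 H each → 2
  2 × C: no H
  1 × C: 3 H
  1 × F: no H
  1 × N: 2 H
  1 × N: no H
  Total hydrogens = 15.
Molecular formula: C9H15FN2

C9H15FN2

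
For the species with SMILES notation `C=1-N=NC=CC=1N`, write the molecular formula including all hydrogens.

C4H5N3

Heavy atoms from the SMILES: 4 C, 3 N.
Implicit hydrogens by atom environment:
  3 × C (aromatic): 1 H each → 3
  2 × N (aromatic): no H
  1 × C (aromatic): no H
  1 × N: 2 H
  Total hydrogens = 5.
Molecular formula: C4H5N3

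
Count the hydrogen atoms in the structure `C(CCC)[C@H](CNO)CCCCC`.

Hydrogens are implicit in SMILES; fill each atom to its normal valence:
  8 × C: 2 H each → 16
  2 × C: 3 H each → 6
  1 × C: 1 H
  1 × N: 1 H
  1 × O: 1 H
  Total hydrogens = 25.

25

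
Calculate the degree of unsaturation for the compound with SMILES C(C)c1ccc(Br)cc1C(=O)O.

5

Molecular formula from the SMILES: C9H9BrO2.
DoU = (2C + 2 + N − H − X)/2 = (2·9 + 2 + 0 − 9 − 1)/2 = 10/2 = 5.
(Structurally: 1 ring(s) + 4 π bond(s) = 5.)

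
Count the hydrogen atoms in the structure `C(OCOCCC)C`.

14

Hydrogens are implicit in SMILES; fill each atom to its normal valence:
  4 × C: 2 H each → 8
  2 × C: 3 H each → 6
  2 × O: no H
  Total hydrogens = 14.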